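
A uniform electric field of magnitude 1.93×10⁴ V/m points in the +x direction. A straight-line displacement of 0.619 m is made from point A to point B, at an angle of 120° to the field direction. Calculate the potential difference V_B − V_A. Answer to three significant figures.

5970 V

Only the component of displacement along E changes the potential: ΔV = −E·d·cosθ.
ΔV = −(1.93×10⁴ V/m)(0.619 m)cos120° = 5970 V.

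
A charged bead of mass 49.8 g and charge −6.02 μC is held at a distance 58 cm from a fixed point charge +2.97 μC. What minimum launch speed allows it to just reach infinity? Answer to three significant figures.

3.34 m/s

To just escape, total mechanical energy must reach zero at infinity: ½mv²_min + U = 0, so ½mv²_min = −U = |kQq|/r.
|U| = |kQq|/r = (8.99×10⁹ N·m²/C²)(2.97×10⁻⁶)(6.02×10⁻⁶)/(0.580) = 0.277 J.
v_min = √(2|U|/m) = √(2·0.277/0.0498) = 3.34 m/s.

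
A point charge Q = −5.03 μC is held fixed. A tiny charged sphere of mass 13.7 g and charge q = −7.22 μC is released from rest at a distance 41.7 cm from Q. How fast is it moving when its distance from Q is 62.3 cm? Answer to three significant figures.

6.15 m/s

Only the electrostatic force acts, so mechanical energy is conserved: ½mv² = U₁ − U₂ = kQq(1/r₁ − 1/r₂).
U₁ − U₂ = (8.99×10⁹ N·m²/C²)(-5.03×10⁻⁶ C)(-7.22×10⁻⁶ C)(1/0.417 − 1/0.623) = 0.259 J.
v = √(2·0.259/0.0137) = 6.15 m/s.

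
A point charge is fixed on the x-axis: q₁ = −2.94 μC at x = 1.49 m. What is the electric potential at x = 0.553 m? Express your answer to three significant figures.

Electric potential is a scalar, so the contributions from each charge add algebraically: V = Σ kqᵢ/rᵢ.
V = k[(-2.94×10⁻⁶)/(0.937)] = -2.82×10⁴ V.

-2.82×10⁴ V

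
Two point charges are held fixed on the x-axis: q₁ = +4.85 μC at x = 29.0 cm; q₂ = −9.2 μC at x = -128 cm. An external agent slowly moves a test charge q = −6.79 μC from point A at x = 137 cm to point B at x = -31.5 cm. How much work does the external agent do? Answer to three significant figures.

For quasistatic motion the external work equals the change in potential energy: W_ext = qΔV = q(V_B − V_A).
At A: distances to the source charges are 1.08 m, 2.65 m; V_A = Σ kqᵢ/rᵢ = 9160 V.
At B: distances to the source charges are 0.605 m, 0.965 m; V_B = Σ kqᵢ/rᵢ = -1.36×10⁴ V.
ΔV = V_B − V_A = -2.28×10⁴ V.
W_ext = qΔV = (-6.79×10⁻⁶ C)(-2.28×10⁴ V) = 0.155 J.

0.155 J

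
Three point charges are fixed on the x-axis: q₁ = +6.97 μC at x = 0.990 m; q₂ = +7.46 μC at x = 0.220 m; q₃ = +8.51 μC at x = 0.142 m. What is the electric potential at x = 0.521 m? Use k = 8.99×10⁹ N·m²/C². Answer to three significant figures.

Electric potential is a scalar, so the contributions from each charge add algebraically: V = Σ kqᵢ/rᵢ.
Distances from the field point to each charge: r₁ = 0.469 m, r₂ = 0.301 m, r₃ = 0.379 m.
V = k[(6.97×10⁻⁶)/(0.469) + (7.46×10⁻⁶)/(0.301) + (8.51×10⁻⁶)/(0.379)] = 5.58×10⁵ V.

5.58×10⁵ V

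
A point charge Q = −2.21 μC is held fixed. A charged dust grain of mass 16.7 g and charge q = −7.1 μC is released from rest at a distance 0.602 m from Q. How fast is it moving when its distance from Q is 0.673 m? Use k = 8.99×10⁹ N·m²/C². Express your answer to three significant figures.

Only the electrostatic force acts, so mechanical energy is conserved: ½mv² = U₁ − U₂ = kQq(1/r₁ − 1/r₂).
U₁ − U₂ = (8.99×10⁹ N·m²/C²)(-2.21×10⁻⁶ C)(-7.10×10⁻⁶ C)(1/0.602 − 1/0.673) = 0.0247 J.
v = √(2·0.0247/0.0167) = 1.72 m/s.

1.72 m/s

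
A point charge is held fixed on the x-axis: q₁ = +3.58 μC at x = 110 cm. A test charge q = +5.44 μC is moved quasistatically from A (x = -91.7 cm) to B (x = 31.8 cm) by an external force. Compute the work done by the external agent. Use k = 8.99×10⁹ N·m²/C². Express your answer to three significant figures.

0.137 J

For quasistatic motion the external work equals the change in potential energy: W_ext = qΔV = q(V_B − V_A).
At A: distance to the source charge is 2.02 m; V_A = kq₁/r = 1.60×10⁴ V.
At B: distance to the source charge is 0.782 m; V_B = kq₁/r = 4.12×10⁴ V.
ΔV = V_B − V_A = 2.52×10⁴ V.
W_ext = qΔV = (5.44×10⁻⁶ C)(2.52×10⁴ V) = 0.137 J.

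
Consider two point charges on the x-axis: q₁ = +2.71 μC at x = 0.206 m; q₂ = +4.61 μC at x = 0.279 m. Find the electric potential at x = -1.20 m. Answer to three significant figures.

The total potential is the scalar sum of each charge's contribution, V = Σ kqᵢ/rᵢ.
Distances from the field point to each charge: r₁ = 1.41 m, r₂ = 1.48 m.
V = k[(2.71×10⁻⁶)/(1.41) + (4.61×10⁻⁶)/(1.48)] = 4.53×10⁴ V.

4.53×10⁴ V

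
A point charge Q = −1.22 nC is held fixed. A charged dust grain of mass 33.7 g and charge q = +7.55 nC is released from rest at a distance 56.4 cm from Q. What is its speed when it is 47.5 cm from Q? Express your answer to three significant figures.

Only the electrostatic force acts, so mechanical energy is conserved: ½mv² = U₁ − U₂ = kQq(1/r₁ − 1/r₂).
U₁ − U₂ = (8.99×10⁹ N·m²/C²)(-1.22×10⁻⁹ C)(7.55×10⁻⁹ C)(1/0.564 − 1/0.475) = 2.75×10⁻⁸ J.
v = √(2·2.75×10⁻⁸/0.0337) = 1.28×10⁻³ m/s.

1.28×10⁻³ m/s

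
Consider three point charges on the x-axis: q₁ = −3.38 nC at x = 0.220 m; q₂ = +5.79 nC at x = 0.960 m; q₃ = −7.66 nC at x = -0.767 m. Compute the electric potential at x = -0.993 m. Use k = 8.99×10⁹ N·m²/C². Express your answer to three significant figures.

-303 V

The total potential is the scalar sum of each charge's contribution, V = Σ kqᵢ/rᵢ.
Distances from the field point to each charge: r₁ = 1.21 m, r₂ = 1.95 m, r₃ = 0.226 m.
V = k[(-3.38×10⁻⁹)/(1.21) + (5.79×10⁻⁹)/(1.95) + (-7.66×10⁻⁹)/(0.226)] = -303 V.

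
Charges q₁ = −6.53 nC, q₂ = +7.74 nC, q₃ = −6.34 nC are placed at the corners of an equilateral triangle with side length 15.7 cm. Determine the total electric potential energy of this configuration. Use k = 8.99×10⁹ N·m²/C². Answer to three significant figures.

The assembly work is the sum of pairwise potential energies, U = Σ_{i<j} kqᵢqⱼ/rᵢⱼ.
All three pair separations equal the side length, 0.157 m.
U = (-2.89×10⁻⁶) + (2.37×10⁻⁶) + (-2.81×10⁻⁶) = -3.33×10⁻⁶ J.

-3.33×10⁻⁶ J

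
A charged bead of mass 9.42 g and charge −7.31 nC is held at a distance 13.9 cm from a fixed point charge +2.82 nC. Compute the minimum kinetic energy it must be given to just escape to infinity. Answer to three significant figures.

1.33×10⁻⁶ J

To just escape, total mechanical energy must reach zero at infinity: ½mv²_min + U = 0, so ½mv²_min = −U = |kQq|/r.
|U| = |kQq|/r = (8.99×10⁹ N·m²/C²)(2.82×10⁻⁹)(7.31×10⁻⁹)/(0.139) = 1.33×10⁻⁶ J.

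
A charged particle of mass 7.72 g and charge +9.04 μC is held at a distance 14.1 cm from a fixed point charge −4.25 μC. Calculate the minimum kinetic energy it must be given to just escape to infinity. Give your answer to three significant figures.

2.45 J

To just escape, total mechanical energy must reach zero at infinity: ½mv²_min + U = 0, so ½mv²_min = −U = |kQq|/r.
|U| = |kQq|/r = (8.99×10⁹ N·m²/C²)(4.25×10⁻⁶)(9.04×10⁻⁶)/(0.141) = 2.45 J.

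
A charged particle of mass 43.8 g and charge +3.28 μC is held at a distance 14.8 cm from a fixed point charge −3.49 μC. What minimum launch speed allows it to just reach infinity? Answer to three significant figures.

5.63 m/s

To just escape, total mechanical energy must reach zero at infinity: ½mv²_min + U = 0, so ½mv²_min = −U = |kQq|/r.
|U| = |kQq|/r = (8.99×10⁹ N·m²/C²)(3.49×10⁻⁶)(3.28×10⁻⁶)/(0.148) = 0.695 J.
v_min = √(2|U|/m) = √(2·0.695/0.0438) = 5.63 m/s.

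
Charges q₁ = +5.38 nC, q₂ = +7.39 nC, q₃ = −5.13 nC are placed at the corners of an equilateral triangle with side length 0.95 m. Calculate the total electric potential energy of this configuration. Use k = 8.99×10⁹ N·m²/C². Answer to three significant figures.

-2.44×10⁻⁷ J

The work to assemble the configuration equals its total potential energy, U = Σ kqᵢqⱼ/rᵢⱼ over all pairs.
All three pair separations equal the side length, 0.950 m.
U = (3.76×10⁻⁷) + (-2.61×10⁻⁷) + (-3.59×10⁻⁷) = -2.44×10⁻⁷ J.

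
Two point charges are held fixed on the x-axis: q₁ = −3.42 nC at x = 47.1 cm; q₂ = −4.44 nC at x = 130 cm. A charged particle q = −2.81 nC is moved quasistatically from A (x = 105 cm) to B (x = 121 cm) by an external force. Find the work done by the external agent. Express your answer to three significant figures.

For quasistatic motion the external work equals the change in potential energy: W_ext = qΔV = q(V_B − V_A).
At A: distances to the source charges are 0.579 m, 0.250 m; V_A = Σ kqᵢ/rᵢ = -213 V.
At B: distances to the source charges are 0.739 m, 0.0900 m; V_B = Σ kqᵢ/rᵢ = -485 V.
ΔV = V_B − V_A = -272 V.
W_ext = qΔV = (-2.81×10⁻⁹ C)(-272 V) = 7.65×10⁻⁷ J.

7.65×10⁻⁷ J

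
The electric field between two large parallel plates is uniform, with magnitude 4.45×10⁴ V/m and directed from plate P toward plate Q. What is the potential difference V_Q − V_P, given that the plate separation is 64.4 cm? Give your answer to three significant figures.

-2.87×10⁴ V

In a uniform field, potential decreases in the direction of E: ΔV = −E·d for a displacement d parallel to E.
Going from P to Q is a displacement of 64.4 cm along the field, so V_Q − V_P = −Ed = -2.87×10⁴ V.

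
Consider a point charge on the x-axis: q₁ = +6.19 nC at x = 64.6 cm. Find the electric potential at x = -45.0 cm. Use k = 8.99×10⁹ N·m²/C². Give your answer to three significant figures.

50.8 V

The total potential is the scalar sum of each charge's contribution, V = Σ kqᵢ/rᵢ.
V = k[(6.19×10⁻⁹)/(1.10)] = 50.8 V.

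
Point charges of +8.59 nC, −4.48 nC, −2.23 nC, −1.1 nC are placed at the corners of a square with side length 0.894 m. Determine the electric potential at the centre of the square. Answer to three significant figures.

Electric potential is a scalar, so the contributions from each charge add algebraically: V = Σ kqᵢ/rᵢ.
The distance from each corner to the centre is a√2/2 = 0.632 m.
V = k[(8.59×10⁻⁹)/(0.632) + (-4.48×10⁻⁹)/(0.632) + (-2.23×10⁻⁹)/(0.632) + (-1.10×10⁻⁹)/(0.632)] = 11.1 V.

11.1 V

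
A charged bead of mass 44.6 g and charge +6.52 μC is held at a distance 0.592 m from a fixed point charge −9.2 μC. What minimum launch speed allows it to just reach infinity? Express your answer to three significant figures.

6.39 m/s

To just escape, total mechanical energy must reach zero at infinity: ½mv²_min + U = 0, so ½mv²_min = −U = |kQq|/r.
|U| = |kQq|/r = (8.99×10⁹ N·m²/C²)(9.20×10⁻⁶)(6.52×10⁻⁶)/(0.592) = 0.911 J.
v_min = √(2|U|/m) = √(2·0.911/0.0446) = 6.39 m/s.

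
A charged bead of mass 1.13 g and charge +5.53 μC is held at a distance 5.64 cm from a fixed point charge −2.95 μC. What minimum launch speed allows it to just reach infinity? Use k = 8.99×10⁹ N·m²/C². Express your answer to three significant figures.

67.8 m/s

To just escape, total mechanical energy must reach zero at infinity: ½mv²_min + U = 0, so ½mv²_min = −U = |kQq|/r.
|U| = |kQq|/r = (8.99×10⁹ N·m²/C²)(2.95×10⁻⁶)(5.53×10⁻⁶)/(0.0564) = 2.60 J.
v_min = √(2|U|/m) = √(2·2.60/1.13×10⁻³) = 67.8 m/s.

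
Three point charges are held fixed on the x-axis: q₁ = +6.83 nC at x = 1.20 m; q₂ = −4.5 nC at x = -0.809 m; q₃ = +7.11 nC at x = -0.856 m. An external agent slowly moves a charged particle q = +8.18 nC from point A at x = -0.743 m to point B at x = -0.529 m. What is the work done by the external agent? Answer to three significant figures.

For quasistatic motion the external work equals the change in potential energy: W_ext = qΔV = q(V_B − V_A).
At A: distances to the source charges are 1.94 m, 0.0660 m, 0.113 m; V_A = Σ kqᵢ/rᵢ = -15.7 V.
At B: distances to the source charges are 1.73 m, 0.280 m, 0.327 m; V_B = Σ kqᵢ/rᵢ = 86.5 V.
ΔV = V_B − V_A = 102 V.
W_ext = qΔV = (8.18×10⁻⁹ C)(102 V) = 8.36×10⁻⁷ J.

8.36×10⁻⁷ J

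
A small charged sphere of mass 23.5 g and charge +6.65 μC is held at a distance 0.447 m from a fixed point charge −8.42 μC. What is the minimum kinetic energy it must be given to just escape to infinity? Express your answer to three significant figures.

1.13 J

To just escape, total mechanical energy must reach zero at infinity: ½mv²_min + U = 0, so ½mv²_min = −U = |kQq|/r.
|U| = |kQq|/r = (8.99×10⁹ N·m²/C²)(8.42×10⁻⁶)(6.65×10⁻⁶)/(0.447) = 1.13 J.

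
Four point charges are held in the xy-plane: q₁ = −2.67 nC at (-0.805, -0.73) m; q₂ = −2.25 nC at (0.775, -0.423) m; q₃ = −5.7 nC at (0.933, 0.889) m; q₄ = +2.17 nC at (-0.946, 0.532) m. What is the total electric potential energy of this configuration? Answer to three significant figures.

The assembly work is the sum of pairwise potential energies, U = Σ_{i<j} kqᵢqⱼ/rᵢⱼ.
Pair separations: r₁₂ = 1.61 m, r₁₃ = 2.38 m, r₁₄ = 1.27 m, r₂₃ = 1.32 m, r₂₄ = 1.97 m, r₃₄ = 1.91 m.
Summing all 6 pair terms gives U = 5.69×10⁻⁸ J.

5.69×10⁻⁸ J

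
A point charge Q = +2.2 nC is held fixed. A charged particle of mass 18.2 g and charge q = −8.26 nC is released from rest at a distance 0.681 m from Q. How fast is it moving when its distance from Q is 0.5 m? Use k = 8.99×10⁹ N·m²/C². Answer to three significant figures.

Only the electrostatic force acts, so mechanical energy is conserved: ½mv² = U₁ − U₂ = kQq(1/r₁ − 1/r₂).
U₁ − U₂ = (8.99×10⁹ N·m²/C²)(2.20×10⁻⁹ C)(-8.26×10⁻⁹ C)(1/0.681 − 1/0.500) = 8.68×10⁻⁸ J.
v = √(2·8.68×10⁻⁸/0.0182) = 3.09×10⁻³ m/s.

3.09×10⁻³ m/s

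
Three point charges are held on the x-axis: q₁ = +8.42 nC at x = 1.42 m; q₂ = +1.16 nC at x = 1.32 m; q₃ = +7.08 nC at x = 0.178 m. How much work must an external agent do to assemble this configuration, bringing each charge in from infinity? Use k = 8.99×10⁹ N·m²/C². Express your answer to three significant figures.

1.37×10⁻⁶ J

The assembly work is the sum of pairwise potential energies, U = Σ_{i<j} kqᵢqⱼ/rᵢⱼ.
Pair separations: r₁₂ = 0.100 m, r₁₃ = 1.24 m, r₂₃ = 1.14 m.
U = (8.78×10⁻⁷) + (4.32×10⁻⁷) + (6.47×10⁻⁸) = 1.37×10⁻⁶ J.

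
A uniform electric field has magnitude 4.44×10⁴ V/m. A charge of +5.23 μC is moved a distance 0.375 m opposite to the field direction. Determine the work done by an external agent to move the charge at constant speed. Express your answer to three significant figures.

The potential change for a displacement 0.375 m opposite to the field direction is ΔV = +Ed = 1.66×10⁴ V.
W_ext = qΔV = 0.0871 J.

0.0871 J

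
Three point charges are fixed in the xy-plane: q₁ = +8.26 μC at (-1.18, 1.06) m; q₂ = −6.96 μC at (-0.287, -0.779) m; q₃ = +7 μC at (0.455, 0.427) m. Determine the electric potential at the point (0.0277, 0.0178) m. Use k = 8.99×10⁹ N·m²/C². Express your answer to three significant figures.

The total potential is the scalar sum of each charge's contribution, V = Σ kqᵢ/rᵢ.
Distances from the field point to each charge: r₁ = 1.60 m, r₂ = 0.857 m, r₃ = 0.592 m.
V = k[(8.26×10⁻⁶)/(1.60) + (-6.96×10⁻⁶)/(0.857) + (7.00×10⁻⁶)/(0.592)] = 7.99×10⁴ V.

7.99×10⁴ V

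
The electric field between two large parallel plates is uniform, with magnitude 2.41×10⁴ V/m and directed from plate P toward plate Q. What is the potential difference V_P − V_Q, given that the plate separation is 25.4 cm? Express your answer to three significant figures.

6120 V

In a uniform field, potential decreases in the direction of E: ΔV = −E·d for a displacement d parallel to E.
Going from Q to P is a displacement of 25.4 cm opposite to the field, so V_P − V_Q = +Ed = 6120 V.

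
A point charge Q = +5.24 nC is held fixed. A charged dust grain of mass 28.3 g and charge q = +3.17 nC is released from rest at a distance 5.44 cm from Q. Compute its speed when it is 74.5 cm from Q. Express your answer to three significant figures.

Only the electrostatic force acts, so mechanical energy is conserved: ½mv² = U₁ − U₂ = kQq(1/r₁ − 1/r₂).
U₁ − U₂ = (8.99×10⁹ N·m²/C²)(5.24×10⁻⁹ C)(3.17×10⁻⁹ C)(1/0.0544 − 1/0.745) = 2.54×10⁻⁶ J.
v = √(2·2.54×10⁻⁶/0.0283) = 0.0134 m/s.

0.0134 m/s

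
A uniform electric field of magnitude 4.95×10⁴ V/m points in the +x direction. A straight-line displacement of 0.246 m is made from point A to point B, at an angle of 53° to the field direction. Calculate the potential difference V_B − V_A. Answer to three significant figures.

Only the component of displacement along E changes the potential: ΔV = −E·d·cosθ.
ΔV = −(4.95×10⁴ V/m)(0.246 m)cos53° = -7330 V.

-7330 V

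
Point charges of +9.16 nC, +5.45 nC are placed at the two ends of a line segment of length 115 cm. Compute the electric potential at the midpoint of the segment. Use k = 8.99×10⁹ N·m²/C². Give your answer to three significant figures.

The total potential is the scalar sum of each charge's contribution, V = Σ kqᵢ/rᵢ.
Each charge is 0.575 m from the midpoint.
V = k[(9.16×10⁻⁹)/(0.575) + (5.45×10⁻⁹)/(0.575)] = 228 V.

228 V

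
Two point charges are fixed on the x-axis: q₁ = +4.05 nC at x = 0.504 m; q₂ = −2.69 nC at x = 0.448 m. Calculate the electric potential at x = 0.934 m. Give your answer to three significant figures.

34.9 V

Electric potential is a scalar, so the contributions from each charge add algebraically: V = Σ kqᵢ/rᵢ.
Distances from the field point to each charge: r₁ = 0.430 m, r₂ = 0.486 m.
V = k[(4.05×10⁻⁹)/(0.430) + (-2.69×10⁻⁹)/(0.486)] = 34.9 V.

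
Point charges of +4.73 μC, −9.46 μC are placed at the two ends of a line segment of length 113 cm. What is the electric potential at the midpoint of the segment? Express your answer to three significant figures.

Electric potential is a scalar, so the contributions from each charge add algebraically: V = Σ kqᵢ/rᵢ.
Each charge is 0.565 m from the midpoint.
V = k[(4.73×10⁻⁶)/(0.565) + (-9.46×10⁻⁶)/(0.565)] = -7.53×10⁴ V.

-7.53×10⁴ V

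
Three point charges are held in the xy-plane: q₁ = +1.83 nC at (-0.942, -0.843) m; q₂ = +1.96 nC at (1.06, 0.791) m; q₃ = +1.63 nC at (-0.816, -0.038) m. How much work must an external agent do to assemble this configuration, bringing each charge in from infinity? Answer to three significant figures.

The assembly work is the sum of pairwise potential energies, U = Σ_{i<j} kqᵢqⱼ/rᵢⱼ.
Pair separations: r₁₂ = 2.58 m, r₁₃ = 0.815 m, r₂₃ = 2.05 m.
U = (1.25×10⁻⁸) + (3.29×10⁻⁸) + (1.40×10⁻⁸) = 5.94×10⁻⁸ J.

5.94×10⁻⁸ J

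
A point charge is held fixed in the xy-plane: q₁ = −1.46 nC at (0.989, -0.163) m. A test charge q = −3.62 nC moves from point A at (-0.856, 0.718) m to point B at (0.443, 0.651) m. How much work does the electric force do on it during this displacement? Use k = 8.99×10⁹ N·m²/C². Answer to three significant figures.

-2.52×10⁻⁸ J

The work done by the electric force is W_field = −ΔU = −q(V_B − V_A) = q(V_A − V_B).
At A: distance to the source charge is 2.04 m; V_A = kq₁/r = -6.42 V.
At B: distance to the source charge is 0.980 m; V_B = kq₁/r = -13.4 V.
ΔV = V_B − V_A = -6.97 V.
W_field = −qΔV = −(-3.62×10⁻⁹ C)(-6.97 V) = -2.52×10⁻⁸ J.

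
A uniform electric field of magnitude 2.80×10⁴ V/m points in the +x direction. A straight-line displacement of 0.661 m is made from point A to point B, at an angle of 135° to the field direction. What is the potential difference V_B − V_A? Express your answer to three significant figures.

Only the component of displacement along E changes the potential: ΔV = −E·d·cosθ.
ΔV = −(2.80×10⁴ V/m)(0.661 m)cos135° = 1.31×10⁴ V.

1.31×10⁴ V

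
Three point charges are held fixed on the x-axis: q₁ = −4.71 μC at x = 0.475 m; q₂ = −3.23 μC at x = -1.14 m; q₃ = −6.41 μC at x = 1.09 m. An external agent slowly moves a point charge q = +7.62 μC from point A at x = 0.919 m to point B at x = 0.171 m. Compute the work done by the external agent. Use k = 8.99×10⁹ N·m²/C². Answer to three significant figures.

For quasistatic motion the external work equals the change in potential energy: W_ext = qΔV = q(V_B − V_A).
At A: distances to the source charges are 0.444 m, 2.06 m, 0.171 m; V_A = Σ kqᵢ/rᵢ = -4.46×10⁵ V.
At B: distances to the source charges are 0.304 m, 1.31 m, 0.919 m; V_B = Σ kqᵢ/rᵢ = -2.24×10⁵ V.
ΔV = V_B − V_A = 2.22×10⁵ V.
W_ext = qΔV = (7.62×10⁻⁶ C)(2.22×10⁵ V) = 1.69 J.

1.69 J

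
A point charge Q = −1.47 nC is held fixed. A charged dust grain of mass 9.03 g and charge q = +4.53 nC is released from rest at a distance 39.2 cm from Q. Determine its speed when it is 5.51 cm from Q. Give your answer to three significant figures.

Only the electrostatic force acts, so mechanical energy is conserved: ½mv² = U₁ − U₂ = kQq(1/r₁ − 1/r₂).
U₁ − U₂ = (8.99×10⁹ N·m²/C²)(-1.47×10⁻⁹ C)(4.53×10⁻⁹ C)(1/0.392 − 1/0.0551) = 9.34×10⁻⁷ J.
v = √(2·9.34×10⁻⁷/9.03×10⁻³) = 0.0144 m/s.

0.0144 m/s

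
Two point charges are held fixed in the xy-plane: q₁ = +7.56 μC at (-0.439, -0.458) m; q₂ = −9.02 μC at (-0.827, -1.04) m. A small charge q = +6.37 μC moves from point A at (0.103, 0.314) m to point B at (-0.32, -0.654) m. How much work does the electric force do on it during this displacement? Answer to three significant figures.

The work done by the electric force is W_field = −ΔU = −q(V_B − V_A) = q(V_A − V_B).
At A: distances to the source charges are 0.943 m, 1.64 m; V_A = Σ kqᵢ/rᵢ = 2.27×10⁴ V.
At B: distances to the source charges are 0.229 m, 0.637 m; V_B = Σ kqᵢ/rᵢ = 1.69×10⁵ V.
ΔV = V_B − V_A = 1.46×10⁵ V.
W_field = −qΔV = −(6.37×10⁻⁶ C)(1.46×10⁵ V) = -0.933 J.

-0.933 J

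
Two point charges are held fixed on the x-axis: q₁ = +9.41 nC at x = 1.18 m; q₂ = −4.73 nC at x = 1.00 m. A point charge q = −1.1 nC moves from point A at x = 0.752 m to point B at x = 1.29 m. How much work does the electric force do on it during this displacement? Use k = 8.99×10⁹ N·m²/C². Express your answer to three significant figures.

6.56×10⁻⁷ J

The work done by the electric force is W_field = −ΔU = −q(V_B − V_A) = q(V_A − V_B).
At A: distances to the source charges are 0.428 m, 0.248 m; V_A = Σ kqᵢ/rᵢ = 26.2 V.
At B: distances to the source charges are 0.110 m, 0.290 m; V_B = Σ kqᵢ/rᵢ = 622 V.
ΔV = V_B − V_A = 596 V.
W_field = −qΔV = −(-1.10×10⁻⁹ C)(596 V) = 6.56×10⁻⁷ J.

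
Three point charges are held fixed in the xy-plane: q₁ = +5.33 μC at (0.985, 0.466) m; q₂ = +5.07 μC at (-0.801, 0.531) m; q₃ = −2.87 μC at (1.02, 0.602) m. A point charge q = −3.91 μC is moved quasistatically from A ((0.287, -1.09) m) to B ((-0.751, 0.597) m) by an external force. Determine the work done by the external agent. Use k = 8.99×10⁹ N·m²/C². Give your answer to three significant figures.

-2.06 J

For quasistatic motion the external work equals the change in potential energy: W_ext = qΔV = q(V_B − V_A).
At A: distances to the source charges are 1.71 m, 1.95 m, 1.84 m; V_A = Σ kqᵢ/rᵢ = 3.75×10⁴ V.
At B: distances to the source charges are 1.74 m, 0.0828 m, 1.77 m; V_B = Σ kqᵢ/rᵢ = 5.63×10⁵ V.
ΔV = V_B − V_A = 5.26×10⁵ V.
W_ext = qΔV = (-3.91×10⁻⁶ C)(5.26×10⁵ V) = -2.06 J.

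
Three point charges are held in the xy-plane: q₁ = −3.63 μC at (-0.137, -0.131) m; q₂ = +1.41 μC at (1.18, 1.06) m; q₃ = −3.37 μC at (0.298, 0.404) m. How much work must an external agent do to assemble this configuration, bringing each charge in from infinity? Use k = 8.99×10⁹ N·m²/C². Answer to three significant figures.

The assembly work is the sum of pairwise potential energies, U = Σ_{i<j} kqᵢqⱼ/rᵢⱼ.
Pair separations: r₁₂ = 1.78 m, r₁₃ = 0.690 m, r₂₃ = 1.10 m.
U = (-0.0259) + (0.159) + (-0.0389) = 0.0947 J.

0.0947 J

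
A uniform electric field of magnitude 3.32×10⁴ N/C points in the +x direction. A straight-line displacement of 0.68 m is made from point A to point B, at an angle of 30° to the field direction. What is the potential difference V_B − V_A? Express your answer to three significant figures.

Only the component of displacement along E changes the potential: ΔV = −E·d·cosθ.
ΔV = −(3.32×10⁴ V/m)(0.680 m)cos30° = -1.96×10⁴ V.

-1.96×10⁴ V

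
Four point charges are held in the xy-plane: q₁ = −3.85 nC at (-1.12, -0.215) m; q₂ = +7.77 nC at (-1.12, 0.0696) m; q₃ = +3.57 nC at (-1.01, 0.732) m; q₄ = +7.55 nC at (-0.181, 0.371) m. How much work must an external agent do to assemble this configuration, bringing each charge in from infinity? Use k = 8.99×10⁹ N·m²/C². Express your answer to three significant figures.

-1.37×10⁻⁷ J

The work to assemble the configuration equals its total potential energy, U = Σ kqᵢqⱼ/rᵢⱼ over all pairs.
Pair separations: r₁₂ = 0.285 m, r₁₃ = 0.953 m, r₁₄ = 1.11 m, r₂₃ = 0.671 m, r₂₄ = 0.986 m, r₃₄ = 0.904 m.
Summing all 6 pair terms gives U = -1.37×10⁻⁷ J.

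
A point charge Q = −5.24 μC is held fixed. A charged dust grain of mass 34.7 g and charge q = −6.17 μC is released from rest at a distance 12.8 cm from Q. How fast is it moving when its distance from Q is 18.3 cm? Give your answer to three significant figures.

Only the electrostatic force acts, so mechanical energy is conserved: ½mv² = U₁ − U₂ = kQq(1/r₁ − 1/r₂).
U₁ − U₂ = (8.99×10⁹ N·m²/C²)(-5.24×10⁻⁶ C)(-6.17×10⁻⁶ C)(1/0.128 − 1/0.183) = 0.682 J.
v = √(2·0.682/0.0347) = 6.27 m/s.

6.27 m/s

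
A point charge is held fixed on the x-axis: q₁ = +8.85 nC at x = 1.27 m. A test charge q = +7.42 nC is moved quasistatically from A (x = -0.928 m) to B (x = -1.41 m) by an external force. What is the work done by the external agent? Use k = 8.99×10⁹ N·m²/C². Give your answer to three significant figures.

For quasistatic motion the external work equals the change in potential energy: W_ext = qΔV = q(V_B − V_A).
At A: distance to the source charge is 2.20 m; V_A = kq₁/r = 36.2 V.
At B: distance to the source charge is 2.68 m; V_B = kq₁/r = 29.7 V.
ΔV = V_B − V_A = -6.51 V.
W_ext = qΔV = (7.42×10⁻⁹ C)(-6.51 V) = -4.83×10⁻⁸ J.

-4.83×10⁻⁸ J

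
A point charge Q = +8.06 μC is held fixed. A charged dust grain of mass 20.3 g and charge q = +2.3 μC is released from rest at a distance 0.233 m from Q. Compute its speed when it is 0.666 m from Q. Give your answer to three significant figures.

6.77 m/s

Only the electrostatic force acts, so mechanical energy is conserved: ½mv² = U₁ − U₂ = kQq(1/r₁ − 1/r₂).
U₁ − U₂ = (8.99×10⁹ N·m²/C²)(8.06×10⁻⁶ C)(2.30×10⁻⁶ C)(1/0.233 − 1/0.666) = 0.465 J.
v = √(2·0.465/0.0203) = 6.77 m/s.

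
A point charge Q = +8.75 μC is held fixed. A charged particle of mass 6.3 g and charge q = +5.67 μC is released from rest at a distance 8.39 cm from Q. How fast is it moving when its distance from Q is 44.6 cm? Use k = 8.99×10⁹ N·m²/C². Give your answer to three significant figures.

Only the electrostatic force acts, so mechanical energy is conserved: ½mv² = U₁ − U₂ = kQq(1/r₁ − 1/r₂).
U₁ − U₂ = (8.99×10⁹ N·m²/C²)(8.75×10⁻⁶ C)(5.67×10⁻⁶ C)(1/0.0839 − 1/0.446) = 4.32 J.
v = √(2·4.32/6.30×10⁻³) = 37.0 m/s.

37.0 m/s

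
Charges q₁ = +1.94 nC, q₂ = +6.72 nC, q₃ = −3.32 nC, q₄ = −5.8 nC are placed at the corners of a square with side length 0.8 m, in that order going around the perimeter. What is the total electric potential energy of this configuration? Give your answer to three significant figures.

-3.75×10⁻⁷ J

The work to assemble the configuration equals its total potential energy, U = Σ kqᵢqⱼ/rᵢⱼ over all pairs.
The four side pairs have separation 0.800 m and the two diagonal pairs 1.13 m.
Summing all 6 pair terms gives U = -3.75×10⁻⁷ J.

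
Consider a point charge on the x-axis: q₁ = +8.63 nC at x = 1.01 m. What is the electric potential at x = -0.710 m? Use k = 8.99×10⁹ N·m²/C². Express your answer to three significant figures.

45.1 V

The total potential is the scalar sum of each charge's contribution, V = Σ kqᵢ/rᵢ.
V = k[(8.63×10⁻⁹)/(1.72)] = 45.1 V.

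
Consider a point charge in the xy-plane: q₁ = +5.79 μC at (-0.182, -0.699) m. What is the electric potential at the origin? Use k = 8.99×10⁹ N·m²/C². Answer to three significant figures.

Electric potential is a scalar, so the contributions from each charge add algebraically: V = Σ kqᵢ/rᵢ.
Distances from the field point to each charge: r₁ = 0.722 m.
V = k[(5.79×10⁻⁶)/(0.722)] = 7.21×10⁴ V.

7.21×10⁴ V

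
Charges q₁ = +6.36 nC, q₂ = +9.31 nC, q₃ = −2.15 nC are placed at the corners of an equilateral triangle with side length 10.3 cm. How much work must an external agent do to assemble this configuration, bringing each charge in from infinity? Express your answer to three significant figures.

The assembly work is the sum of pairwise potential energies, U = Σ_{i<j} kqᵢqⱼ/rᵢⱼ.
All three pair separations equal the side length, 0.103 m.
U = (5.17×10⁻⁶) + (-1.19×10⁻⁶) + (-1.75×10⁻⁶) = 2.23×10⁻⁶ J.

2.23×10⁻⁶ J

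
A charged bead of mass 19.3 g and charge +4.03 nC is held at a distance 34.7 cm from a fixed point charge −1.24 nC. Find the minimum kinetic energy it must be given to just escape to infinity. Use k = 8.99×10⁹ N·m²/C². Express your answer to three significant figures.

1.29×10⁻⁷ J

To just escape, total mechanical energy must reach zero at infinity: ½mv²_min + U = 0, so ½mv²_min = −U = |kQq|/r.
|U| = |kQq|/r = (8.99×10⁹ N·m²/C²)(1.24×10⁻⁹)(4.03×10⁻⁹)/(0.347) = 1.29×10⁻⁷ J.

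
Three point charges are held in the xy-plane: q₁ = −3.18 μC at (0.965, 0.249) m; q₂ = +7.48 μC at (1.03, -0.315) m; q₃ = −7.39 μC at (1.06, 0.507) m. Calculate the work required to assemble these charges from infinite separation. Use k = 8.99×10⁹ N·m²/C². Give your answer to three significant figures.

-0.212 J

The assembly work is the sum of pairwise potential energies, U = Σ_{i<j} kqᵢqⱼ/rᵢⱼ.
Pair separations: r₁₂ = 0.568 m, r₁₃ = 0.275 m, r₂₃ = 0.823 m.
U = (-0.377) + (0.768) + (-0.604) = -0.212 J.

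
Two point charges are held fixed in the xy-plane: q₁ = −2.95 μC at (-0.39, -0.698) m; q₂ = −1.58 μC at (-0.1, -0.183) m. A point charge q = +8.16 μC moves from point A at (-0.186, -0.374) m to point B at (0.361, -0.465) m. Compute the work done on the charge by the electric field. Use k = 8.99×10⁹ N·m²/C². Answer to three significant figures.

-0.629 J

The work done by the electric force is W_field = −ΔU = −q(V_B − V_A) = q(V_A − V_B).
At A: distances to the source charges are 0.383 m, 0.209 m; V_A = Σ kqᵢ/rᵢ = -1.37×10⁵ V.
At B: distances to the source charges are 0.786 m, 0.540 m; V_B = Σ kqᵢ/rᵢ = -6.00×10⁴ V.
ΔV = V_B − V_A = 7.71×10⁴ V.
W_field = −qΔV = −(8.16×10⁻⁶ C)(7.71×10⁴ V) = -0.629 J.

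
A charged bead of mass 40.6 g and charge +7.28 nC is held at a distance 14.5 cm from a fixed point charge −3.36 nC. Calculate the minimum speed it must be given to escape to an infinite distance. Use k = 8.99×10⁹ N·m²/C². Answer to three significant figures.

8.64×10⁻³ m/s

To just escape, total mechanical energy must reach zero at infinity: ½mv²_min + U = 0, so ½mv²_min = −U = |kQq|/r.
|U| = |kQq|/r = (8.99×10⁹ N·m²/C²)(3.36×10⁻⁹)(7.28×10⁻⁹)/(0.145) = 1.52×10⁻⁶ J.
v_min = √(2|U|/m) = √(2·1.52×10⁻⁶/0.0406) = 8.64×10⁻³ m/s.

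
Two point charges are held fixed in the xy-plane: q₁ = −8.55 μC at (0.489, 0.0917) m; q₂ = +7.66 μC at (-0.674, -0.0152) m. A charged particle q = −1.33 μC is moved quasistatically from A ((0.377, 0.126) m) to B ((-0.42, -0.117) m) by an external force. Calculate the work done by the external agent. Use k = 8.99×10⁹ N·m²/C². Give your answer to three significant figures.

-1.01 J

For quasistatic motion the external work equals the change in potential energy: W_ext = qΔV = q(V_B − V_A).
At A: distances to the source charges are 0.117 m, 1.06 m; V_A = Σ kqᵢ/rᵢ = -5.91×10⁵ V.
At B: distances to the source charges are 0.933 m, 0.274 m; V_B = Σ kqᵢ/rᵢ = 1.69×10⁵ V.
ΔV = V_B − V_A = 7.61×10⁵ V.
W_ext = qΔV = (-1.33×10⁻⁶ C)(7.61×10⁵ V) = -1.01 J.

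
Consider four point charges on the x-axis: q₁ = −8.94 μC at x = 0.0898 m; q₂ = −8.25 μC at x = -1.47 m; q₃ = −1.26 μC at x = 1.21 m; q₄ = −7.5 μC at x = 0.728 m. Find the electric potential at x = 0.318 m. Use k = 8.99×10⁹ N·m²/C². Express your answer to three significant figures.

Electric potential is a scalar, so the contributions from each charge add algebraically: V = Σ kqᵢ/rᵢ.
Distances from the field point to each charge: r₁ = 0.228 m, r₂ = 1.79 m, r₃ = 0.892 m, r₄ = 0.410 m.
V = k[(-8.94×10⁻⁶)/(0.228) + (-8.25×10⁻⁶)/(1.79) + (-1.26×10⁻⁶)/(0.892) + (-7.50×10⁻⁶)/(0.410)] = -5.71×10⁵ V.

-5.71×10⁵ V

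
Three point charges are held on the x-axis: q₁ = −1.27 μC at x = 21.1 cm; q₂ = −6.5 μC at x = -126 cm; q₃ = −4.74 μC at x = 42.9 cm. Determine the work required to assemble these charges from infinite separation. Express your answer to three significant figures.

The work to assemble the configuration equals its total potential energy, U = Σ kqᵢqⱼ/rᵢⱼ over all pairs.
Pair separations: r₁₂ = 1.47 m, r₁₃ = 0.218 m, r₂₃ = 1.69 m.
U = (0.0505) + (0.248) + (0.164) = 0.463 J.

0.463 J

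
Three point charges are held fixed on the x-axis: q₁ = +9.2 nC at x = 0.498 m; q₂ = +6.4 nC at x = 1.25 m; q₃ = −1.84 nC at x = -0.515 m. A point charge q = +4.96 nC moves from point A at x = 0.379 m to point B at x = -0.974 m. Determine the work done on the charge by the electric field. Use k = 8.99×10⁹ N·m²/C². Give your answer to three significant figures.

The work done by the electric force is W_field = −ΔU = −q(V_B − V_A) = q(V_A − V_B).
At A: distances to the source charges are 0.119 m, 0.871 m, 0.894 m; V_A = Σ kqᵢ/rᵢ = 743 V.
At B: distances to the source charges are 1.47 m, 2.22 m, 0.459 m; V_B = Σ kqᵢ/rᵢ = 46.0 V.
ΔV = V_B − V_A = -697 V.
W_field = −qΔV = −(4.96×10⁻⁹ C)(-697 V) = 3.45×10⁻⁶ J.

3.45×10⁻⁶ J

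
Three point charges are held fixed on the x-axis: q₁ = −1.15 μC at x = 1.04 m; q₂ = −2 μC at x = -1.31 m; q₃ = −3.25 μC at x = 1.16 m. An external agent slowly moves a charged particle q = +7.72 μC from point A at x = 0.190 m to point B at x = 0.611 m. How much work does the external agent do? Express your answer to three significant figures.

-0.250 J

For quasistatic motion the external work equals the change in potential energy: W_ext = qΔV = q(V_B − V_A).
At A: distances to the source charges are 0.850 m, 1.50 m, 0.970 m; V_A = Σ kqᵢ/rᵢ = -5.43×10⁴ V.
At B: distances to the source charges are 0.429 m, 1.92 m, 0.549 m; V_B = Σ kqᵢ/rᵢ = -8.67×10⁴ V.
ΔV = V_B − V_A = -3.24×10⁴ V.
W_ext = qΔV = (7.72×10⁻⁶ C)(-3.24×10⁴ V) = -0.250 J.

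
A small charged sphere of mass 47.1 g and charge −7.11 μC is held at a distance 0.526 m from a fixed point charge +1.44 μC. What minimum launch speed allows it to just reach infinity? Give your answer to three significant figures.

To just escape, total mechanical energy must reach zero at infinity: ½mv²_min + U = 0, so ½mv²_min = −U = |kQq|/r.
|U| = |kQq|/r = (8.99×10⁹ N·m²/C²)(1.44×10⁻⁶)(7.11×10⁻⁶)/(0.526) = 0.175 J.
v_min = √(2|U|/m) = √(2·0.175/0.0471) = 2.73 m/s.

2.73 m/s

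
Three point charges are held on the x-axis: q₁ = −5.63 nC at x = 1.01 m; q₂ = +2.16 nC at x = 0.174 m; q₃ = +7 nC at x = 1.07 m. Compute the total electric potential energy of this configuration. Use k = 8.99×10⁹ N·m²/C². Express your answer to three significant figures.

The work to assemble the configuration equals its total potential energy, U = Σ kqᵢqⱼ/rᵢⱼ over all pairs.
Pair separations: r₁₂ = 0.836 m, r₁₃ = 0.0600 m, r₂₃ = 0.896 m.
U = (-1.31×10⁻⁷) + (-5.90×10⁻⁶) + (1.52×10⁻⁷) = -5.88×10⁻⁶ J.

-5.88×10⁻⁶ J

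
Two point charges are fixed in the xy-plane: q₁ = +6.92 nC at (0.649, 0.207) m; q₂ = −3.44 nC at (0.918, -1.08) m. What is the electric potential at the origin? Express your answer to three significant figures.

The total potential is the scalar sum of each charge's contribution, V = Σ kqᵢ/rᵢ.
Distances from the field point to each charge: r₁ = 0.681 m, r₂ = 1.42 m.
V = k[(6.92×10⁻⁹)/(0.681) + (-3.44×10⁻⁹)/(1.42)] = 69.5 V.

69.5 V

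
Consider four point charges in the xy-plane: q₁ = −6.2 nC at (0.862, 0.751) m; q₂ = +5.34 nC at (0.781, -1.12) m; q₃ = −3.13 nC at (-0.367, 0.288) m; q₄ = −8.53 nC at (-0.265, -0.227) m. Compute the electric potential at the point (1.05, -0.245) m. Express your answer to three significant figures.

-79.4 V

Electric potential is a scalar, so the contributions from each charge add algebraically: V = Σ kqᵢ/rᵢ.
Distances from the field point to each charge: r₁ = 1.01 m, r₂ = 0.915 m, r₃ = 1.51 m, r₄ = 1.32 m.
V = k[(-6.20×10⁻⁹)/(1.01) + (5.34×10⁻⁹)/(0.915) + (-3.13×10⁻⁹)/(1.51) + (-8.53×10⁻⁹)/(1.32)] = -79.4 V.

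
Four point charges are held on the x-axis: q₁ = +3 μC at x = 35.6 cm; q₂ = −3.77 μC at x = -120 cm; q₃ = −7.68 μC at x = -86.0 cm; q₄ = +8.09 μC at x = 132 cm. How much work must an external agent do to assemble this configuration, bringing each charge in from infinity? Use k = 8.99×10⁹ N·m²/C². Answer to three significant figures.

The assembly work is the sum of pairwise potential energies, U = Σ_{i<j} kqᵢqⱼ/rᵢⱼ.
Pair separations: r₁₂ = 1.56 m, r₁₃ = 1.22 m, r₁₄ = 0.964 m, r₂₃ = 0.340 m, r₂₄ = 2.52 m, r₃₄ = 2.18 m.
Summing all 6 pair terms gives U = 0.391 J.

0.391 J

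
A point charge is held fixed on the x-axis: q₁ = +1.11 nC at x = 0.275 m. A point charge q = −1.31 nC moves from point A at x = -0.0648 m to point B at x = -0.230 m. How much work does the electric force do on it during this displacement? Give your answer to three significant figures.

-1.26×10⁻⁸ J

The work done by the electric force is W_field = −ΔU = −q(V_B − V_A) = q(V_A − V_B).
At A: distance to the source charge is 0.340 m; V_A = kq₁/r = 29.4 V.
At B: distance to the source charge is 0.505 m; V_B = kq₁/r = 19.8 V.
ΔV = V_B − V_A = -9.61 V.
W_field = −qΔV = −(-1.31×10⁻⁹ C)(-9.61 V) = -1.26×10⁻⁸ J.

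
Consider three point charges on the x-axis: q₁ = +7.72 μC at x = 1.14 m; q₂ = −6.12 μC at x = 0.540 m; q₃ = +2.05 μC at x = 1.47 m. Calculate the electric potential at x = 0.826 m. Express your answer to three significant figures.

5.73×10⁴ V

The total potential is the scalar sum of each charge's contribution, V = Σ kqᵢ/rᵢ.
Distances from the field point to each charge: r₁ = 0.314 m, r₂ = 0.286 m, r₃ = 0.644 m.
V = k[(7.72×10⁻⁶)/(0.314) + (-6.12×10⁻⁶)/(0.286) + (2.05×10⁻⁶)/(0.644)] = 5.73×10⁴ V.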